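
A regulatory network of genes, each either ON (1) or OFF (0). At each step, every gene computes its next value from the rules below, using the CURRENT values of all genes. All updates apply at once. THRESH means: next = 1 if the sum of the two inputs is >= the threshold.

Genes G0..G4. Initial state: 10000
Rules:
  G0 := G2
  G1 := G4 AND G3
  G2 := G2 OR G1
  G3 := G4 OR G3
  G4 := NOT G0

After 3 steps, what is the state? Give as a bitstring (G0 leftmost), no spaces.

Step 1: G0=G2=0 G1=G4&G3=0&0=0 G2=G2|G1=0|0=0 G3=G4|G3=0|0=0 G4=NOT G0=NOT 1=0 -> 00000
Step 2: G0=G2=0 G1=G4&G3=0&0=0 G2=G2|G1=0|0=0 G3=G4|G3=0|0=0 G4=NOT G0=NOT 0=1 -> 00001
Step 3: G0=G2=0 G1=G4&G3=1&0=0 G2=G2|G1=0|0=0 G3=G4|G3=1|0=1 G4=NOT G0=NOT 0=1 -> 00011

00011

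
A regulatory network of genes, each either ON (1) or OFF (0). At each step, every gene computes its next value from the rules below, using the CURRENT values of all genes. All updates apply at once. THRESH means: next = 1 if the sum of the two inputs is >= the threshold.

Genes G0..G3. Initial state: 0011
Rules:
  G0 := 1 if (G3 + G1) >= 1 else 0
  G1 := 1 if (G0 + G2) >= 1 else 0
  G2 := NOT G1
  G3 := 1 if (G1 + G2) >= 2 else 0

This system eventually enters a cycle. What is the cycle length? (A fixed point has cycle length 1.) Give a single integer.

Step 0: 0011
Step 1: G0=(1+0>=1)=1 G1=(0+1>=1)=1 G2=NOT G1=NOT 0=1 G3=(0+1>=2)=0 -> 1110
Step 2: G0=(0+1>=1)=1 G1=(1+1>=1)=1 G2=NOT G1=NOT 1=0 G3=(1+1>=2)=1 -> 1101
Step 3: G0=(1+1>=1)=1 G1=(1+0>=1)=1 G2=NOT G1=NOT 1=0 G3=(1+0>=2)=0 -> 1100
Step 4: G0=(0+1>=1)=1 G1=(1+0>=1)=1 G2=NOT G1=NOT 1=0 G3=(1+0>=2)=0 -> 1100
State from step 4 equals state from step 3 -> cycle length 1

Answer: 1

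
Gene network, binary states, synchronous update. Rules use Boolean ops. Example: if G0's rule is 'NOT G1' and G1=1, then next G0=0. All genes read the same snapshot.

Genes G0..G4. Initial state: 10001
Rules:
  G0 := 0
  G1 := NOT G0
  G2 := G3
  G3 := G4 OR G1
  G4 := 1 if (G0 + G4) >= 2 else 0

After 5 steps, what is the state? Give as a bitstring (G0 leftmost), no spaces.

Step 1: G0=0(const) G1=NOT G0=NOT 1=0 G2=G3=0 G3=G4|G1=1|0=1 G4=(1+1>=2)=1 -> 00011
Step 2: G0=0(const) G1=NOT G0=NOT 0=1 G2=G3=1 G3=G4|G1=1|0=1 G4=(0+1>=2)=0 -> 01110
Step 3: G0=0(const) G1=NOT G0=NOT 0=1 G2=G3=1 G3=G4|G1=0|1=1 G4=(0+0>=2)=0 -> 01110
Step 4: G0=0(const) G1=NOT G0=NOT 0=1 G2=G3=1 G3=G4|G1=0|1=1 G4=(0+0>=2)=0 -> 01110
Step 5: G0=0(const) G1=NOT G0=NOT 0=1 G2=G3=1 G3=G4|G1=0|1=1 G4=(0+0>=2)=0 -> 01110

01110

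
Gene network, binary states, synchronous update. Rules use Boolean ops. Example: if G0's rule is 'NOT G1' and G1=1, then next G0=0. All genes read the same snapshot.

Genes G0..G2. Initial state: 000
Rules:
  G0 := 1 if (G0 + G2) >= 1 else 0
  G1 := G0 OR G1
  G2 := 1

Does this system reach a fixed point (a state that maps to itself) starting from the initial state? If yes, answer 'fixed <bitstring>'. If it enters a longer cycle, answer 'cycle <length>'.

Answer: fixed 111

Derivation:
Step 0: 000
Step 1: G0=(0+0>=1)=0 G1=G0|G1=0|0=0 G2=1(const) -> 001
Step 2: G0=(0+1>=1)=1 G1=G0|G1=0|0=0 G2=1(const) -> 101
Step 3: G0=(1+1>=1)=1 G1=G0|G1=1|0=1 G2=1(const) -> 111
Step 4: G0=(1+1>=1)=1 G1=G0|G1=1|1=1 G2=1(const) -> 111
Fixed point reached at step 3: 111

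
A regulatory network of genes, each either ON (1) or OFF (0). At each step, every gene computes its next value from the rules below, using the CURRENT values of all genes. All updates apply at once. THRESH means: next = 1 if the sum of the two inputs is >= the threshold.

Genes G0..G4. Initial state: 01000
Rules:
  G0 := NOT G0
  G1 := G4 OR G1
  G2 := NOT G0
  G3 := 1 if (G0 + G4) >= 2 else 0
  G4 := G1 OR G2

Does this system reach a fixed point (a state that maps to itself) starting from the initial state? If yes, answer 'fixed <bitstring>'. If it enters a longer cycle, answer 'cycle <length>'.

Answer: cycle 2

Derivation:
Step 0: 01000
Step 1: G0=NOT G0=NOT 0=1 G1=G4|G1=0|1=1 G2=NOT G0=NOT 0=1 G3=(0+0>=2)=0 G4=G1|G2=1|0=1 -> 11101
Step 2: G0=NOT G0=NOT 1=0 G1=G4|G1=1|1=1 G2=NOT G0=NOT 1=0 G3=(1+1>=2)=1 G4=G1|G2=1|1=1 -> 01011
Step 3: G0=NOT G0=NOT 0=1 G1=G4|G1=1|1=1 G2=NOT G0=NOT 0=1 G3=(0+1>=2)=0 G4=G1|G2=1|0=1 -> 11101
Cycle of length 2 starting at step 1 -> no fixed point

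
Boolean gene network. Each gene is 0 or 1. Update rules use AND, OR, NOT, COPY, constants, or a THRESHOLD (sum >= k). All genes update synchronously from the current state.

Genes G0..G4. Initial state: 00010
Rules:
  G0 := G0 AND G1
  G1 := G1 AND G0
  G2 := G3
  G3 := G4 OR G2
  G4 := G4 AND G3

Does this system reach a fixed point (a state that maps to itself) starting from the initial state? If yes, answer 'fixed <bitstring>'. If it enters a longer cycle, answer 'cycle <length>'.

Answer: cycle 2

Derivation:
Step 0: 00010
Step 1: G0=G0&G1=0&0=0 G1=G1&G0=0&0=0 G2=G3=1 G3=G4|G2=0|0=0 G4=G4&G3=0&1=0 -> 00100
Step 2: G0=G0&G1=0&0=0 G1=G1&G0=0&0=0 G2=G3=0 G3=G4|G2=0|1=1 G4=G4&G3=0&0=0 -> 00010
Cycle of length 2 starting at step 0 -> no fixed point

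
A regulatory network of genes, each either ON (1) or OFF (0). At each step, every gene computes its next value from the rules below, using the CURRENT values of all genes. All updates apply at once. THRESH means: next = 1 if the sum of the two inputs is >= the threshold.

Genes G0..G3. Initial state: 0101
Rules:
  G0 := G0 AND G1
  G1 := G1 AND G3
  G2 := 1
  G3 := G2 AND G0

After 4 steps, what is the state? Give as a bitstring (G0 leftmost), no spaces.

Step 1: G0=G0&G1=0&1=0 G1=G1&G3=1&1=1 G2=1(const) G3=G2&G0=0&0=0 -> 0110
Step 2: G0=G0&G1=0&1=0 G1=G1&G3=1&0=0 G2=1(const) G3=G2&G0=1&0=0 -> 0010
Step 3: G0=G0&G1=0&0=0 G1=G1&G3=0&0=0 G2=1(const) G3=G2&G0=1&0=0 -> 0010
Step 4: G0=G0&G1=0&0=0 G1=G1&G3=0&0=0 G2=1(const) G3=G2&G0=1&0=0 -> 0010

0010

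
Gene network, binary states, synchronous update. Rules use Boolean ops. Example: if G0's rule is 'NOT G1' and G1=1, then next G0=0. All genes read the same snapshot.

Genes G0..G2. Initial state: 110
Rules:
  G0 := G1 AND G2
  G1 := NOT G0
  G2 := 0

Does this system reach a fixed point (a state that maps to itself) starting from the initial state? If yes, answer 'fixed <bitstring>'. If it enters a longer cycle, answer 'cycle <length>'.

Answer: fixed 010

Derivation:
Step 0: 110
Step 1: G0=G1&G2=1&0=0 G1=NOT G0=NOT 1=0 G2=0(const) -> 000
Step 2: G0=G1&G2=0&0=0 G1=NOT G0=NOT 0=1 G2=0(const) -> 010
Step 3: G0=G1&G2=1&0=0 G1=NOT G0=NOT 0=1 G2=0(const) -> 010
Fixed point reached at step 2: 010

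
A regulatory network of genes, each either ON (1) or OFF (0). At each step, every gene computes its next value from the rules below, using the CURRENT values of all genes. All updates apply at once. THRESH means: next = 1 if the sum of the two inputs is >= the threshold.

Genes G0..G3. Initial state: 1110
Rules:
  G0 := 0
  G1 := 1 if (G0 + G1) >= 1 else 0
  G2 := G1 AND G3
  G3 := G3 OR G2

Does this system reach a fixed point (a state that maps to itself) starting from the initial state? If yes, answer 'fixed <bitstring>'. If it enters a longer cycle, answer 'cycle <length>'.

Step 0: 1110
Step 1: G0=0(const) G1=(1+1>=1)=1 G2=G1&G3=1&0=0 G3=G3|G2=0|1=1 -> 0101
Step 2: G0=0(const) G1=(0+1>=1)=1 G2=G1&G3=1&1=1 G3=G3|G2=1|0=1 -> 0111
Step 3: G0=0(const) G1=(0+1>=1)=1 G2=G1&G3=1&1=1 G3=G3|G2=1|1=1 -> 0111
Fixed point reached at step 2: 0111

Answer: fixed 0111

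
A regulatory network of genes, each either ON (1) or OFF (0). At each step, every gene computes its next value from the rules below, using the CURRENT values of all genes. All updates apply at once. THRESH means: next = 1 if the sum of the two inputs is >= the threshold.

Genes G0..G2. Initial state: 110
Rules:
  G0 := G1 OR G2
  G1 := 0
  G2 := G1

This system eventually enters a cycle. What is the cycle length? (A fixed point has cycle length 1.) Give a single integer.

Answer: 1

Derivation:
Step 0: 110
Step 1: G0=G1|G2=1|0=1 G1=0(const) G2=G1=1 -> 101
Step 2: G0=G1|G2=0|1=1 G1=0(const) G2=G1=0 -> 100
Step 3: G0=G1|G2=0|0=0 G1=0(const) G2=G1=0 -> 000
Step 4: G0=G1|G2=0|0=0 G1=0(const) G2=G1=0 -> 000
State from step 4 equals state from step 3 -> cycle length 1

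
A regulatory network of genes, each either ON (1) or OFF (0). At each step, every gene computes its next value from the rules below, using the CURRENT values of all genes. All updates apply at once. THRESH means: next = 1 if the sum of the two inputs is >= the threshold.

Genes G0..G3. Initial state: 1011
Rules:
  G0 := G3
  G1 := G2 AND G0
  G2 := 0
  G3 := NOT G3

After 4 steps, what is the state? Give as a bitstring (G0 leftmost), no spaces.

Step 1: G0=G3=1 G1=G2&G0=1&1=1 G2=0(const) G3=NOT G3=NOT 1=0 -> 1100
Step 2: G0=G3=0 G1=G2&G0=0&1=0 G2=0(const) G3=NOT G3=NOT 0=1 -> 0001
Step 3: G0=G3=1 G1=G2&G0=0&0=0 G2=0(const) G3=NOT G3=NOT 1=0 -> 1000
Step 4: G0=G3=0 G1=G2&G0=0&1=0 G2=0(const) G3=NOT G3=NOT 0=1 -> 0001

0001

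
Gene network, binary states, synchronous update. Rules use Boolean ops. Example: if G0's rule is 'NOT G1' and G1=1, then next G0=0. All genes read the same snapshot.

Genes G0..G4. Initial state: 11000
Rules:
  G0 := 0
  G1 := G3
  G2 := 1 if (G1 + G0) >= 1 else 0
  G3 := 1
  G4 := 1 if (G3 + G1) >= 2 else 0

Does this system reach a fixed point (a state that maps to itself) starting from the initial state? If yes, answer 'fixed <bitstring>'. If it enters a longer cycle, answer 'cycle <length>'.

Step 0: 11000
Step 1: G0=0(const) G1=G3=0 G2=(1+1>=1)=1 G3=1(const) G4=(0+1>=2)=0 -> 00110
Step 2: G0=0(const) G1=G3=1 G2=(0+0>=1)=0 G3=1(const) G4=(1+0>=2)=0 -> 01010
Step 3: G0=0(const) G1=G3=1 G2=(1+0>=1)=1 G3=1(const) G4=(1+1>=2)=1 -> 01111
Step 4: G0=0(const) G1=G3=1 G2=(1+0>=1)=1 G3=1(const) G4=(1+1>=2)=1 -> 01111
Fixed point reached at step 3: 01111

Answer: fixed 01111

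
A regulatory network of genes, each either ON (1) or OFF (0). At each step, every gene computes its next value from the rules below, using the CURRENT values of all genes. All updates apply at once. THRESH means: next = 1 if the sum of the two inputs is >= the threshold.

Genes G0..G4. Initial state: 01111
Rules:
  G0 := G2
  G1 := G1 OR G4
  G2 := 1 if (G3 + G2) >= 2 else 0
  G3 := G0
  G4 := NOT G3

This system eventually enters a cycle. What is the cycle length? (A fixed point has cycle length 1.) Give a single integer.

Answer: 1

Derivation:
Step 0: 01111
Step 1: G0=G2=1 G1=G1|G4=1|1=1 G2=(1+1>=2)=1 G3=G0=0 G4=NOT G3=NOT 1=0 -> 11100
Step 2: G0=G2=1 G1=G1|G4=1|0=1 G2=(0+1>=2)=0 G3=G0=1 G4=NOT G3=NOT 0=1 -> 11011
Step 3: G0=G2=0 G1=G1|G4=1|1=1 G2=(1+0>=2)=0 G3=G0=1 G4=NOT G3=NOT 1=0 -> 01010
Step 4: G0=G2=0 G1=G1|G4=1|0=1 G2=(1+0>=2)=0 G3=G0=0 G4=NOT G3=NOT 1=0 -> 01000
Step 5: G0=G2=0 G1=G1|G4=1|0=1 G2=(0+0>=2)=0 G3=G0=0 G4=NOT G3=NOT 0=1 -> 01001
Step 6: G0=G2=0 G1=G1|G4=1|1=1 G2=(0+0>=2)=0 G3=G0=0 G4=NOT G3=NOT 0=1 -> 01001
State from step 6 equals state from step 5 -> cycle length 1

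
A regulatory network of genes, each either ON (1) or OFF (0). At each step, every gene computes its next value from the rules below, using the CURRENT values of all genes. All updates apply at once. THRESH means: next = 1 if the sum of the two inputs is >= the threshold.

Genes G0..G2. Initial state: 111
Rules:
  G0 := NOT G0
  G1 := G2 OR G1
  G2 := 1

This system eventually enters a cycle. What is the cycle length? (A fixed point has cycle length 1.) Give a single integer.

Step 0: 111
Step 1: G0=NOT G0=NOT 1=0 G1=G2|G1=1|1=1 G2=1(const) -> 011
Step 2: G0=NOT G0=NOT 0=1 G1=G2|G1=1|1=1 G2=1(const) -> 111
State from step 2 equals state from step 0 -> cycle length 2

Answer: 2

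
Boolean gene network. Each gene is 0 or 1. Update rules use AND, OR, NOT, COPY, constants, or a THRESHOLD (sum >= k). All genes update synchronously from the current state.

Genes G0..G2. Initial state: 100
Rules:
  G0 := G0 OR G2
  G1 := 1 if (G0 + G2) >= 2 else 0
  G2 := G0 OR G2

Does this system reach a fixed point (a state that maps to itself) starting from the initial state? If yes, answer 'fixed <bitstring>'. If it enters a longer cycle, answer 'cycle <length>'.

Answer: fixed 111

Derivation:
Step 0: 100
Step 1: G0=G0|G2=1|0=1 G1=(1+0>=2)=0 G2=G0|G2=1|0=1 -> 101
Step 2: G0=G0|G2=1|1=1 G1=(1+1>=2)=1 G2=G0|G2=1|1=1 -> 111
Step 3: G0=G0|G2=1|1=1 G1=(1+1>=2)=1 G2=G0|G2=1|1=1 -> 111
Fixed point reached at step 2: 111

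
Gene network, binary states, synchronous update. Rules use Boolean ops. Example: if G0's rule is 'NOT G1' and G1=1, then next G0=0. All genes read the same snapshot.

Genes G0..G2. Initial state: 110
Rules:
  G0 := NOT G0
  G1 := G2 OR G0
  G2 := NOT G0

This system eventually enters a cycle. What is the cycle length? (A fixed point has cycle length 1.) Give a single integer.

Answer: 2

Derivation:
Step 0: 110
Step 1: G0=NOT G0=NOT 1=0 G1=G2|G0=0|1=1 G2=NOT G0=NOT 1=0 -> 010
Step 2: G0=NOT G0=NOT 0=1 G1=G2|G0=0|0=0 G2=NOT G0=NOT 0=1 -> 101
Step 3: G0=NOT G0=NOT 1=0 G1=G2|G0=1|1=1 G2=NOT G0=NOT 1=0 -> 010
State from step 3 equals state from step 1 -> cycle length 2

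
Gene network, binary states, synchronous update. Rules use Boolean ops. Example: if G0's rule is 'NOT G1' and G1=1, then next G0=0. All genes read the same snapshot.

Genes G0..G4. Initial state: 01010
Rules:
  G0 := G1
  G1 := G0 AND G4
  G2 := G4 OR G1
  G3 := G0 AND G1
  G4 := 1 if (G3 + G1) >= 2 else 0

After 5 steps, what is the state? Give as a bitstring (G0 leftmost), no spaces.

Step 1: G0=G1=1 G1=G0&G4=0&0=0 G2=G4|G1=0|1=1 G3=G0&G1=0&1=0 G4=(1+1>=2)=1 -> 10101
Step 2: G0=G1=0 G1=G0&G4=1&1=1 G2=G4|G1=1|0=1 G3=G0&G1=1&0=0 G4=(0+0>=2)=0 -> 01100
Step 3: G0=G1=1 G1=G0&G4=0&0=0 G2=G4|G1=0|1=1 G3=G0&G1=0&1=0 G4=(0+1>=2)=0 -> 10100
Step 4: G0=G1=0 G1=G0&G4=1&0=0 G2=G4|G1=0|0=0 G3=G0&G1=1&0=0 G4=(0+0>=2)=0 -> 00000
Step 5: G0=G1=0 G1=G0&G4=0&0=0 G2=G4|G1=0|0=0 G3=G0&G1=0&0=0 G4=(0+0>=2)=0 -> 00000

00000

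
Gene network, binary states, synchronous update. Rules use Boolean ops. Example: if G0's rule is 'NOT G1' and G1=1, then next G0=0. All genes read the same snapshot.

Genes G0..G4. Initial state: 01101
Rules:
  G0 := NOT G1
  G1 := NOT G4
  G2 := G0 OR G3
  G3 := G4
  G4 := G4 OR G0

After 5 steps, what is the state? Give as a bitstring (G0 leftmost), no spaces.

Step 1: G0=NOT G1=NOT 1=0 G1=NOT G4=NOT 1=0 G2=G0|G3=0|0=0 G3=G4=1 G4=G4|G0=1|0=1 -> 00011
Step 2: G0=NOT G1=NOT 0=1 G1=NOT G4=NOT 1=0 G2=G0|G3=0|1=1 G3=G4=1 G4=G4|G0=1|0=1 -> 10111
Step 3: G0=NOT G1=NOT 0=1 G1=NOT G4=NOT 1=0 G2=G0|G3=1|1=1 G3=G4=1 G4=G4|G0=1|1=1 -> 10111
Step 4: G0=NOT G1=NOT 0=1 G1=NOT G4=NOT 1=0 G2=G0|G3=1|1=1 G3=G4=1 G4=G4|G0=1|1=1 -> 10111
Step 5: G0=NOT G1=NOT 0=1 G1=NOT G4=NOT 1=0 G2=G0|G3=1|1=1 G3=G4=1 G4=G4|G0=1|1=1 -> 10111

10111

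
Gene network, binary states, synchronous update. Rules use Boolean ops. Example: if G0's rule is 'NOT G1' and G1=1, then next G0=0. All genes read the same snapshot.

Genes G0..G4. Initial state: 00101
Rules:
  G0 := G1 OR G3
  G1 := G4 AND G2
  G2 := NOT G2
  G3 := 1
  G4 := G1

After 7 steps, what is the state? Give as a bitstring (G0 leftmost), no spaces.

Step 1: G0=G1|G3=0|0=0 G1=G4&G2=1&1=1 G2=NOT G2=NOT 1=0 G3=1(const) G4=G1=0 -> 01010
Step 2: G0=G1|G3=1|1=1 G1=G4&G2=0&0=0 G2=NOT G2=NOT 0=1 G3=1(const) G4=G1=1 -> 10111
Step 3: G0=G1|G3=0|1=1 G1=G4&G2=1&1=1 G2=NOT G2=NOT 1=0 G3=1(const) G4=G1=0 -> 11010
Step 4: G0=G1|G3=1|1=1 G1=G4&G2=0&0=0 G2=NOT G2=NOT 0=1 G3=1(const) G4=G1=1 -> 10111
Step 5: G0=G1|G3=0|1=1 G1=G4&G2=1&1=1 G2=NOT G2=NOT 1=0 G3=1(const) G4=G1=0 -> 11010
Step 6: G0=G1|G3=1|1=1 G1=G4&G2=0&0=0 G2=NOT G2=NOT 0=1 G3=1(const) G4=G1=1 -> 10111
Step 7: G0=G1|G3=0|1=1 G1=G4&G2=1&1=1 G2=NOT G2=NOT 1=0 G3=1(const) G4=G1=0 -> 11010

11010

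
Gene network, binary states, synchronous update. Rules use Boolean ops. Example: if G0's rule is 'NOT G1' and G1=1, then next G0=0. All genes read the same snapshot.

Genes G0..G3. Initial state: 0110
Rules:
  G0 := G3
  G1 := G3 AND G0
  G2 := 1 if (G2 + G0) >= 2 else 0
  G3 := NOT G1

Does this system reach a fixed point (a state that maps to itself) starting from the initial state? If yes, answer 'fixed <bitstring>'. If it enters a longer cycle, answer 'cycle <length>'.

Answer: cycle 5

Derivation:
Step 0: 0110
Step 1: G0=G3=0 G1=G3&G0=0&0=0 G2=(1+0>=2)=0 G3=NOT G1=NOT 1=0 -> 0000
Step 2: G0=G3=0 G1=G3&G0=0&0=0 G2=(0+0>=2)=0 G3=NOT G1=NOT 0=1 -> 0001
Step 3: G0=G3=1 G1=G3&G0=1&0=0 G2=(0+0>=2)=0 G3=NOT G1=NOT 0=1 -> 1001
Step 4: G0=G3=1 G1=G3&G0=1&1=1 G2=(0+1>=2)=0 G3=NOT G1=NOT 0=1 -> 1101
Step 5: G0=G3=1 G1=G3&G0=1&1=1 G2=(0+1>=2)=0 G3=NOT G1=NOT 1=0 -> 1100
Step 6: G0=G3=0 G1=G3&G0=0&1=0 G2=(0+1>=2)=0 G3=NOT G1=NOT 1=0 -> 0000
Cycle of length 5 starting at step 1 -> no fixed point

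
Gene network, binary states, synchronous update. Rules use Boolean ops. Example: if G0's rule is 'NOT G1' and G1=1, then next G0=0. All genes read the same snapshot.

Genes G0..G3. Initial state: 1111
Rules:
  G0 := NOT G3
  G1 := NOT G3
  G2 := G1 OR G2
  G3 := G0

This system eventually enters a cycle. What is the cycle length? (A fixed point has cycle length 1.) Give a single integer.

Answer: 4

Derivation:
Step 0: 1111
Step 1: G0=NOT G3=NOT 1=0 G1=NOT G3=NOT 1=0 G2=G1|G2=1|1=1 G3=G0=1 -> 0011
Step 2: G0=NOT G3=NOT 1=0 G1=NOT G3=NOT 1=0 G2=G1|G2=0|1=1 G3=G0=0 -> 0010
Step 3: G0=NOT G3=NOT 0=1 G1=NOT G3=NOT 0=1 G2=G1|G2=0|1=1 G3=G0=0 -> 1110
Step 4: G0=NOT G3=NOT 0=1 G1=NOT G3=NOT 0=1 G2=G1|G2=1|1=1 G3=G0=1 -> 1111
State from step 4 equals state from step 0 -> cycle length 4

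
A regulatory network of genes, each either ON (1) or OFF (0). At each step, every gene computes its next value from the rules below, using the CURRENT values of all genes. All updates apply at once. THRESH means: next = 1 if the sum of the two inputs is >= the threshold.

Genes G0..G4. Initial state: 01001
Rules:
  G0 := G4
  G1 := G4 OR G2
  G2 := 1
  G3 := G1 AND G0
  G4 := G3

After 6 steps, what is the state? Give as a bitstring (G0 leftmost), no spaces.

Step 1: G0=G4=1 G1=G4|G2=1|0=1 G2=1(const) G3=G1&G0=1&0=0 G4=G3=0 -> 11100
Step 2: G0=G4=0 G1=G4|G2=0|1=1 G2=1(const) G3=G1&G0=1&1=1 G4=G3=0 -> 01110
Step 3: G0=G4=0 G1=G4|G2=0|1=1 G2=1(const) G3=G1&G0=1&0=0 G4=G3=1 -> 01101
Step 4: G0=G4=1 G1=G4|G2=1|1=1 G2=1(const) G3=G1&G0=1&0=0 G4=G3=0 -> 11100
Step 5: G0=G4=0 G1=G4|G2=0|1=1 G2=1(const) G3=G1&G0=1&1=1 G4=G3=0 -> 01110
Step 6: G0=G4=0 G1=G4|G2=0|1=1 G2=1(const) G3=G1&G0=1&0=0 G4=G3=1 -> 01101

01101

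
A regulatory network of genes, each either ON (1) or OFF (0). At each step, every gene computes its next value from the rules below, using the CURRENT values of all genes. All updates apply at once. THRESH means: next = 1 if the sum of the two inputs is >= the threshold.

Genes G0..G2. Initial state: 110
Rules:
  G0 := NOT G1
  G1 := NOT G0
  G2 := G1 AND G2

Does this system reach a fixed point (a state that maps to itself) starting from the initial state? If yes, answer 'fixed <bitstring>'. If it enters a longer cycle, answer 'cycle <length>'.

Step 0: 110
Step 1: G0=NOT G1=NOT 1=0 G1=NOT G0=NOT 1=0 G2=G1&G2=1&0=0 -> 000
Step 2: G0=NOT G1=NOT 0=1 G1=NOT G0=NOT 0=1 G2=G1&G2=0&0=0 -> 110
Cycle of length 2 starting at step 0 -> no fixed point

Answer: cycle 2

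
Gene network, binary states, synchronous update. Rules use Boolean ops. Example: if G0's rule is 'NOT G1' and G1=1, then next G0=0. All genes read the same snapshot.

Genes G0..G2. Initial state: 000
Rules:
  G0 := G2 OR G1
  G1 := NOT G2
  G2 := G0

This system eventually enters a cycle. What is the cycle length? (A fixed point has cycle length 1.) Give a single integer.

Answer: 1

Derivation:
Step 0: 000
Step 1: G0=G2|G1=0|0=0 G1=NOT G2=NOT 0=1 G2=G0=0 -> 010
Step 2: G0=G2|G1=0|1=1 G1=NOT G2=NOT 0=1 G2=G0=0 -> 110
Step 3: G0=G2|G1=0|1=1 G1=NOT G2=NOT 0=1 G2=G0=1 -> 111
Step 4: G0=G2|G1=1|1=1 G1=NOT G2=NOT 1=0 G2=G0=1 -> 101
Step 5: G0=G2|G1=1|0=1 G1=NOT G2=NOT 1=0 G2=G0=1 -> 101
State from step 5 equals state from step 4 -> cycle length 1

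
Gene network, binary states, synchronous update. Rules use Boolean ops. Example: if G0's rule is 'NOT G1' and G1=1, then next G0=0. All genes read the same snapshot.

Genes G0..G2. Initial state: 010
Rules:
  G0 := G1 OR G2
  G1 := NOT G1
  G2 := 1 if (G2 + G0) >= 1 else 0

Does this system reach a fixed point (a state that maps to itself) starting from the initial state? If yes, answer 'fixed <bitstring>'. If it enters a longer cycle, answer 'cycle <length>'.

Step 0: 010
Step 1: G0=G1|G2=1|0=1 G1=NOT G1=NOT 1=0 G2=(0+0>=1)=0 -> 100
Step 2: G0=G1|G2=0|0=0 G1=NOT G1=NOT 0=1 G2=(0+1>=1)=1 -> 011
Step 3: G0=G1|G2=1|1=1 G1=NOT G1=NOT 1=0 G2=(1+0>=1)=1 -> 101
Step 4: G0=G1|G2=0|1=1 G1=NOT G1=NOT 0=1 G2=(1+1>=1)=1 -> 111
Step 5: G0=G1|G2=1|1=1 G1=NOT G1=NOT 1=0 G2=(1+1>=1)=1 -> 101
Cycle of length 2 starting at step 3 -> no fixed point

Answer: cycle 2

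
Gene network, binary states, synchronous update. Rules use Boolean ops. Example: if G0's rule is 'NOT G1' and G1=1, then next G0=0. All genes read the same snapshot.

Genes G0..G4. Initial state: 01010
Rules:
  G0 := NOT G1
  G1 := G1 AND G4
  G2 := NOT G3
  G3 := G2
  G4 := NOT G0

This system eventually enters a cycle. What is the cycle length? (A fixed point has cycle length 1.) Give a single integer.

Answer: 4

Derivation:
Step 0: 01010
Step 1: G0=NOT G1=NOT 1=0 G1=G1&G4=1&0=0 G2=NOT G3=NOT 1=0 G3=G2=0 G4=NOT G0=NOT 0=1 -> 00001
Step 2: G0=NOT G1=NOT 0=1 G1=G1&G4=0&1=0 G2=NOT G3=NOT 0=1 G3=G2=0 G4=NOT G0=NOT 0=1 -> 10101
Step 3: G0=NOT G1=NOT 0=1 G1=G1&G4=0&1=0 G2=NOT G3=NOT 0=1 G3=G2=1 G4=NOT G0=NOT 1=0 -> 10110
Step 4: G0=NOT G1=NOT 0=1 G1=G1&G4=0&0=0 G2=NOT G3=NOT 1=0 G3=G2=1 G4=NOT G0=NOT 1=0 -> 10010
Step 5: G0=NOT G1=NOT 0=1 G1=G1&G4=0&0=0 G2=NOT G3=NOT 1=0 G3=G2=0 G4=NOT G0=NOT 1=0 -> 10000
Step 6: G0=NOT G1=NOT 0=1 G1=G1&G4=0&0=0 G2=NOT G3=NOT 0=1 G3=G2=0 G4=NOT G0=NOT 1=0 -> 10100
Step 7: G0=NOT G1=NOT 0=1 G1=G1&G4=0&0=0 G2=NOT G3=NOT 0=1 G3=G2=1 G4=NOT G0=NOT 1=0 -> 10110
State from step 7 equals state from step 3 -> cycle length 4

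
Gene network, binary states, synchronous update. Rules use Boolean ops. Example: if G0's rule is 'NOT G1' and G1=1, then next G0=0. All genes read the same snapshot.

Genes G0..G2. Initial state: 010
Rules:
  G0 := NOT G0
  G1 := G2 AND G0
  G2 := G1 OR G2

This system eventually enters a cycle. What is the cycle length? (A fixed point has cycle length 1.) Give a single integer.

Step 0: 010
Step 1: G0=NOT G0=NOT 0=1 G1=G2&G0=0&0=0 G2=G1|G2=1|0=1 -> 101
Step 2: G0=NOT G0=NOT 1=0 G1=G2&G0=1&1=1 G2=G1|G2=0|1=1 -> 011
Step 3: G0=NOT G0=NOT 0=1 G1=G2&G0=1&0=0 G2=G1|G2=1|1=1 -> 101
State from step 3 equals state from step 1 -> cycle length 2

Answer: 2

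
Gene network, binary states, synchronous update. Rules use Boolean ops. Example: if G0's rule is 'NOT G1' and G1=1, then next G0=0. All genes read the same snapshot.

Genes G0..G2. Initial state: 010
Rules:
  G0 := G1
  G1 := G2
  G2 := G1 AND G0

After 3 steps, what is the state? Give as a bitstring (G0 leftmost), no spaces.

Step 1: G0=G1=1 G1=G2=0 G2=G1&G0=1&0=0 -> 100
Step 2: G0=G1=0 G1=G2=0 G2=G1&G0=0&1=0 -> 000
Step 3: G0=G1=0 G1=G2=0 G2=G1&G0=0&0=0 -> 000

000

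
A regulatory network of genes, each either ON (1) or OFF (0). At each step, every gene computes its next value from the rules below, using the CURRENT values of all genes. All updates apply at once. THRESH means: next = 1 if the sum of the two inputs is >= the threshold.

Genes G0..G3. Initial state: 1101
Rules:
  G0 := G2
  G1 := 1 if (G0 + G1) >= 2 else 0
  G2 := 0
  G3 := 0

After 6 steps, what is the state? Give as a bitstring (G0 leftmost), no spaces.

Step 1: G0=G2=0 G1=(1+1>=2)=1 G2=0(const) G3=0(const) -> 0100
Step 2: G0=G2=0 G1=(0+1>=2)=0 G2=0(const) G3=0(const) -> 0000
Step 3: G0=G2=0 G1=(0+0>=2)=0 G2=0(const) G3=0(const) -> 0000
Step 4: G0=G2=0 G1=(0+0>=2)=0 G2=0(const) G3=0(const) -> 0000
Step 5: G0=G2=0 G1=(0+0>=2)=0 G2=0(const) G3=0(const) -> 0000
Step 6: G0=G2=0 G1=(0+0>=2)=0 G2=0(const) G3=0(const) -> 0000

0000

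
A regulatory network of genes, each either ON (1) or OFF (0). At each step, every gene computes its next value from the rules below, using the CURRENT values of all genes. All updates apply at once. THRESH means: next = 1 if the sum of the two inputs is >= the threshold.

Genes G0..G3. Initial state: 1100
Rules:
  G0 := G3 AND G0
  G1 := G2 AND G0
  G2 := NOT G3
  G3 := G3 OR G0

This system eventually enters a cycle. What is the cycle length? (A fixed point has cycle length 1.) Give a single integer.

Answer: 1

Derivation:
Step 0: 1100
Step 1: G0=G3&G0=0&1=0 G1=G2&G0=0&1=0 G2=NOT G3=NOT 0=1 G3=G3|G0=0|1=1 -> 0011
Step 2: G0=G3&G0=1&0=0 G1=G2&G0=1&0=0 G2=NOT G3=NOT 1=0 G3=G3|G0=1|0=1 -> 0001
Step 3: G0=G3&G0=1&0=0 G1=G2&G0=0&0=0 G2=NOT G3=NOT 1=0 G3=G3|G0=1|0=1 -> 0001
State from step 3 equals state from step 2 -> cycle length 1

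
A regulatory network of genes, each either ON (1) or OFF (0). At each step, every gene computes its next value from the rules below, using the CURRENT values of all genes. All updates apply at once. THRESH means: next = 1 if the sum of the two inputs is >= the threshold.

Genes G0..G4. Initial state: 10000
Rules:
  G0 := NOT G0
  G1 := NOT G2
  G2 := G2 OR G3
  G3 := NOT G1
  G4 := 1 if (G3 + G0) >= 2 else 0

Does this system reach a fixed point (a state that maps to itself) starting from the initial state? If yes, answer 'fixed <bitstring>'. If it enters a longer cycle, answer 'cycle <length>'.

Step 0: 10000
Step 1: G0=NOT G0=NOT 1=0 G1=NOT G2=NOT 0=1 G2=G2|G3=0|0=0 G3=NOT G1=NOT 0=1 G4=(0+1>=2)=0 -> 01010
Step 2: G0=NOT G0=NOT 0=1 G1=NOT G2=NOT 0=1 G2=G2|G3=0|1=1 G3=NOT G1=NOT 1=0 G4=(1+0>=2)=0 -> 11100
Step 3: G0=NOT G0=NOT 1=0 G1=NOT G2=NOT 1=0 G2=G2|G3=1|0=1 G3=NOT G1=NOT 1=0 G4=(0+1>=2)=0 -> 00100
Step 4: G0=NOT G0=NOT 0=1 G1=NOT G2=NOT 1=0 G2=G2|G3=1|0=1 G3=NOT G1=NOT 0=1 G4=(0+0>=2)=0 -> 10110
Step 5: G0=NOT G0=NOT 1=0 G1=NOT G2=NOT 1=0 G2=G2|G3=1|1=1 G3=NOT G1=NOT 0=1 G4=(1+1>=2)=1 -> 00111
Step 6: G0=NOT G0=NOT 0=1 G1=NOT G2=NOT 1=0 G2=G2|G3=1|1=1 G3=NOT G1=NOT 0=1 G4=(1+0>=2)=0 -> 10110
Cycle of length 2 starting at step 4 -> no fixed point

Answer: cycle 2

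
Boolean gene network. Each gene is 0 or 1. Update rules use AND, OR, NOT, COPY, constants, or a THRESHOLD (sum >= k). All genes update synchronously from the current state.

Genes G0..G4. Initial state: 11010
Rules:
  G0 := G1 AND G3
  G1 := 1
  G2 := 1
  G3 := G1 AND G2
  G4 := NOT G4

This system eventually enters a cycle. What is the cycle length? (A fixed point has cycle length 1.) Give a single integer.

Step 0: 11010
Step 1: G0=G1&G3=1&1=1 G1=1(const) G2=1(const) G3=G1&G2=1&0=0 G4=NOT G4=NOT 0=1 -> 11101
Step 2: G0=G1&G3=1&0=0 G1=1(const) G2=1(const) G3=G1&G2=1&1=1 G4=NOT G4=NOT 1=0 -> 01110
Step 3: G0=G1&G3=1&1=1 G1=1(const) G2=1(const) G3=G1&G2=1&1=1 G4=NOT G4=NOT 0=1 -> 11111
Step 4: G0=G1&G3=1&1=1 G1=1(const) G2=1(const) G3=G1&G2=1&1=1 G4=NOT G4=NOT 1=0 -> 11110
Step 5: G0=G1&G3=1&1=1 G1=1(const) G2=1(const) G3=G1&G2=1&1=1 G4=NOT G4=NOT 0=1 -> 11111
State from step 5 equals state from step 3 -> cycle length 2

Answer: 2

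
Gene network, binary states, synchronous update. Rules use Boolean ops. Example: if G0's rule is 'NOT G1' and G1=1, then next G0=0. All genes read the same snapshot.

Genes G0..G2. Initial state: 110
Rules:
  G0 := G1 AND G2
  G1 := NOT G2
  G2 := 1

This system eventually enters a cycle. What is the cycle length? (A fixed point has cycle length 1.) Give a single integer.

Step 0: 110
Step 1: G0=G1&G2=1&0=0 G1=NOT G2=NOT 0=1 G2=1(const) -> 011
Step 2: G0=G1&G2=1&1=1 G1=NOT G2=NOT 1=0 G2=1(const) -> 101
Step 3: G0=G1&G2=0&1=0 G1=NOT G2=NOT 1=0 G2=1(const) -> 001
Step 4: G0=G1&G2=0&1=0 G1=NOT G2=NOT 1=0 G2=1(const) -> 001
State from step 4 equals state from step 3 -> cycle length 1

Answer: 1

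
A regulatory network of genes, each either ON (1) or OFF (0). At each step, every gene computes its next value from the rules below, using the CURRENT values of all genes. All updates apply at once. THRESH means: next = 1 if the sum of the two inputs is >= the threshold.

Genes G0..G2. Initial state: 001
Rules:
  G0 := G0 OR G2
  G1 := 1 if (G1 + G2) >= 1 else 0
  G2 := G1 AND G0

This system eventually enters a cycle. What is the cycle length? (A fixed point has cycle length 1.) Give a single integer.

Answer: 1

Derivation:
Step 0: 001
Step 1: G0=G0|G2=0|1=1 G1=(0+1>=1)=1 G2=G1&G0=0&0=0 -> 110
Step 2: G0=G0|G2=1|0=1 G1=(1+0>=1)=1 G2=G1&G0=1&1=1 -> 111
Step 3: G0=G0|G2=1|1=1 G1=(1+1>=1)=1 G2=G1&G0=1&1=1 -> 111
State from step 3 equals state from step 2 -> cycle length 1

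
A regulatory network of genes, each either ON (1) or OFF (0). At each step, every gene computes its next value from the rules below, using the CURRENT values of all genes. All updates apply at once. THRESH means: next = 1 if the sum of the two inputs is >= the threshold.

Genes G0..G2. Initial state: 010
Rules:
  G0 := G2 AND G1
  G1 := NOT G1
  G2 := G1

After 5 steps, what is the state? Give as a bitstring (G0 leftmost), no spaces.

Step 1: G0=G2&G1=0&1=0 G1=NOT G1=NOT 1=0 G2=G1=1 -> 001
Step 2: G0=G2&G1=1&0=0 G1=NOT G1=NOT 0=1 G2=G1=0 -> 010
Step 3: G0=G2&G1=0&1=0 G1=NOT G1=NOT 1=0 G2=G1=1 -> 001
Step 4: G0=G2&G1=1&0=0 G1=NOT G1=NOT 0=1 G2=G1=0 -> 010
Step 5: G0=G2&G1=0&1=0 G1=NOT G1=NOT 1=0 G2=G1=1 -> 001

001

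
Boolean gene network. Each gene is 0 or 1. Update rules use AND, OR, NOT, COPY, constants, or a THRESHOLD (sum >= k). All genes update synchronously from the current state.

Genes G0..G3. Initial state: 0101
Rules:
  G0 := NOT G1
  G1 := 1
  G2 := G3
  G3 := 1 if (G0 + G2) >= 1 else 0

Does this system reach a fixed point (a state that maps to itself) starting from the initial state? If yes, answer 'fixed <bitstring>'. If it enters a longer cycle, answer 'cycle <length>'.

Answer: cycle 2

Derivation:
Step 0: 0101
Step 1: G0=NOT G1=NOT 1=0 G1=1(const) G2=G3=1 G3=(0+0>=1)=0 -> 0110
Step 2: G0=NOT G1=NOT 1=0 G1=1(const) G2=G3=0 G3=(0+1>=1)=1 -> 0101
Cycle of length 2 starting at step 0 -> no fixed point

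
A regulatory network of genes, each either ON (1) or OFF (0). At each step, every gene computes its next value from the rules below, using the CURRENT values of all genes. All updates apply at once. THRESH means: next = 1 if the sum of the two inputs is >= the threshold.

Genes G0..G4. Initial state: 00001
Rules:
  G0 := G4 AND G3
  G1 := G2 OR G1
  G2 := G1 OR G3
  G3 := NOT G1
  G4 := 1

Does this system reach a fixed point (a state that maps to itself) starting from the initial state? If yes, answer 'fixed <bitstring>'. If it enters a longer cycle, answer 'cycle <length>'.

Answer: fixed 01101

Derivation:
Step 0: 00001
Step 1: G0=G4&G3=1&0=0 G1=G2|G1=0|0=0 G2=G1|G3=0|0=0 G3=NOT G1=NOT 0=1 G4=1(const) -> 00011
Step 2: G0=G4&G3=1&1=1 G1=G2|G1=0|0=0 G2=G1|G3=0|1=1 G3=NOT G1=NOT 0=1 G4=1(const) -> 10111
Step 3: G0=G4&G3=1&1=1 G1=G2|G1=1|0=1 G2=G1|G3=0|1=1 G3=NOT G1=NOT 0=1 G4=1(const) -> 11111
Step 4: G0=G4&G3=1&1=1 G1=G2|G1=1|1=1 G2=G1|G3=1|1=1 G3=NOT G1=NOT 1=0 G4=1(const) -> 11101
Step 5: G0=G4&G3=1&0=0 G1=G2|G1=1|1=1 G2=G1|G3=1|0=1 G3=NOT G1=NOT 1=0 G4=1(const) -> 01101
Step 6: G0=G4&G3=1&0=0 G1=G2|G1=1|1=1 G2=G1|G3=1|0=1 G3=NOT G1=NOT 1=0 G4=1(const) -> 01101
Fixed point reached at step 5: 01101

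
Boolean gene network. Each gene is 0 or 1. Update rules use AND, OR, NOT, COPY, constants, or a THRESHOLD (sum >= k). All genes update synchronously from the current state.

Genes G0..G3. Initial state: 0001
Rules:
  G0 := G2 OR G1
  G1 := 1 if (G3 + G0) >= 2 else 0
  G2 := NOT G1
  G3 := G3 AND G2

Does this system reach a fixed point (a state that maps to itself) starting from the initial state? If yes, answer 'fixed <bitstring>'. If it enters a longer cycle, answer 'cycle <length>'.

Step 0: 0001
Step 1: G0=G2|G1=0|0=0 G1=(1+0>=2)=0 G2=NOT G1=NOT 0=1 G3=G3&G2=1&0=0 -> 0010
Step 2: G0=G2|G1=1|0=1 G1=(0+0>=2)=0 G2=NOT G1=NOT 0=1 G3=G3&G2=0&1=0 -> 1010
Step 3: G0=G2|G1=1|0=1 G1=(0+1>=2)=0 G2=NOT G1=NOT 0=1 G3=G3&G2=0&1=0 -> 1010
Fixed point reached at step 2: 1010

Answer: fixed 1010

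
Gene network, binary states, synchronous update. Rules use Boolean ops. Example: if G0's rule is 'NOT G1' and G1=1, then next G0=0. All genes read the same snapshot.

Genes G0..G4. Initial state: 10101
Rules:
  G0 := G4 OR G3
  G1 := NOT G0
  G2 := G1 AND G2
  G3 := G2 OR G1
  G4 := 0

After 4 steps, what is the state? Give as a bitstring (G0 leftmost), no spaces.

Step 1: G0=G4|G3=1|0=1 G1=NOT G0=NOT 1=0 G2=G1&G2=0&1=0 G3=G2|G1=1|0=1 G4=0(const) -> 10010
Step 2: G0=G4|G3=0|1=1 G1=NOT G0=NOT 1=0 G2=G1&G2=0&0=0 G3=G2|G1=0|0=0 G4=0(const) -> 10000
Step 3: G0=G4|G3=0|0=0 G1=NOT G0=NOT 1=0 G2=G1&G2=0&0=0 G3=G2|G1=0|0=0 G4=0(const) -> 00000
Step 4: G0=G4|G3=0|0=0 G1=NOT G0=NOT 0=1 G2=G1&G2=0&0=0 G3=G2|G1=0|0=0 G4=0(const) -> 01000

01000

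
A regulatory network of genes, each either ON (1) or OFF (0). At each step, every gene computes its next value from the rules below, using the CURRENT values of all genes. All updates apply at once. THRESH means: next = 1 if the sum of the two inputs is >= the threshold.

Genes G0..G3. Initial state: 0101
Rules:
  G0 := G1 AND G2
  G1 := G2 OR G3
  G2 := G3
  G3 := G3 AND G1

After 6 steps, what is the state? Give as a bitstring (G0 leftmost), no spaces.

Step 1: G0=G1&G2=1&0=0 G1=G2|G3=0|1=1 G2=G3=1 G3=G3&G1=1&1=1 -> 0111
Step 2: G0=G1&G2=1&1=1 G1=G2|G3=1|1=1 G2=G3=1 G3=G3&G1=1&1=1 -> 1111
Step 3: G0=G1&G2=1&1=1 G1=G2|G3=1|1=1 G2=G3=1 G3=G3&G1=1&1=1 -> 1111
Step 4: G0=G1&G2=1&1=1 G1=G2|G3=1|1=1 G2=G3=1 G3=G3&G1=1&1=1 -> 1111
Step 5: G0=G1&G2=1&1=1 G1=G2|G3=1|1=1 G2=G3=1 G3=G3&G1=1&1=1 -> 1111
Step 6: G0=G1&G2=1&1=1 G1=G2|G3=1|1=1 G2=G3=1 G3=G3&G1=1&1=1 -> 1111

1111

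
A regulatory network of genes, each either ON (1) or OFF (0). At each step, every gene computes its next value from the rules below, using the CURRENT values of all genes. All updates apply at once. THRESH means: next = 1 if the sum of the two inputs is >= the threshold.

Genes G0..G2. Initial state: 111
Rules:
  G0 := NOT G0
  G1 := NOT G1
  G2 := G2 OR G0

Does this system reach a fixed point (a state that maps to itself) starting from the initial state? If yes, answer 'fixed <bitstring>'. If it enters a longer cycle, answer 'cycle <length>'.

Step 0: 111
Step 1: G0=NOT G0=NOT 1=0 G1=NOT G1=NOT 1=0 G2=G2|G0=1|1=1 -> 001
Step 2: G0=NOT G0=NOT 0=1 G1=NOT G1=NOT 0=1 G2=G2|G0=1|0=1 -> 111
Cycle of length 2 starting at step 0 -> no fixed point

Answer: cycle 2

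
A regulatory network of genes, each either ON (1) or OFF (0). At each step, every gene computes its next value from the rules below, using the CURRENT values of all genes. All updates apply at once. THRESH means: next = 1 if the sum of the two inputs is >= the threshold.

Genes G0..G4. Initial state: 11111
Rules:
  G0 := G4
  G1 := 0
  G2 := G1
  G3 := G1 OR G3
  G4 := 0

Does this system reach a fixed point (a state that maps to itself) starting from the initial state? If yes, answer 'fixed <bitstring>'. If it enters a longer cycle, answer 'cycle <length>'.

Step 0: 11111
Step 1: G0=G4=1 G1=0(const) G2=G1=1 G3=G1|G3=1|1=1 G4=0(const) -> 10110
Step 2: G0=G4=0 G1=0(const) G2=G1=0 G3=G1|G3=0|1=1 G4=0(const) -> 00010
Step 3: G0=G4=0 G1=0(const) G2=G1=0 G3=G1|G3=0|1=1 G4=0(const) -> 00010
Fixed point reached at step 2: 00010

Answer: fixed 00010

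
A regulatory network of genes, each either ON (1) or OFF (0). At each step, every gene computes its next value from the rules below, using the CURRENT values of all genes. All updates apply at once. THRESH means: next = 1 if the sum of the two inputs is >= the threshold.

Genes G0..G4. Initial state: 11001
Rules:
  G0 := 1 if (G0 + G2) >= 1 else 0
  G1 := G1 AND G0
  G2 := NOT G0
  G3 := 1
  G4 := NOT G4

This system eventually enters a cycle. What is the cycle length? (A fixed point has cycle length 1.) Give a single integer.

Step 0: 11001
Step 1: G0=(1+0>=1)=1 G1=G1&G0=1&1=1 G2=NOT G0=NOT 1=0 G3=1(const) G4=NOT G4=NOT 1=0 -> 11010
Step 2: G0=(1+0>=1)=1 G1=G1&G0=1&1=1 G2=NOT G0=NOT 1=0 G3=1(const) G4=NOT G4=NOT 0=1 -> 11011
Step 3: G0=(1+0>=1)=1 G1=G1&G0=1&1=1 G2=NOT G0=NOT 1=0 G3=1(const) G4=NOT G4=NOT 1=0 -> 11010
State from step 3 equals state from step 1 -> cycle length 2

Answer: 2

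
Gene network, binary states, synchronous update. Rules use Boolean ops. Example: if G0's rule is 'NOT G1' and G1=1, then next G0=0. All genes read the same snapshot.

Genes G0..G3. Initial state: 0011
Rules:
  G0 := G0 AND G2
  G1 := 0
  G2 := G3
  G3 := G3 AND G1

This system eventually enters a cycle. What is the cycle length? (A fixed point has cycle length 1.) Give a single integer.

Step 0: 0011
Step 1: G0=G0&G2=0&1=0 G1=0(const) G2=G3=1 G3=G3&G1=1&0=0 -> 0010
Step 2: G0=G0&G2=0&1=0 G1=0(const) G2=G3=0 G3=G3&G1=0&0=0 -> 0000
Step 3: G0=G0&G2=0&0=0 G1=0(const) G2=G3=0 G3=G3&G1=0&0=0 -> 0000
State from step 3 equals state from step 2 -> cycle length 1

Answer: 1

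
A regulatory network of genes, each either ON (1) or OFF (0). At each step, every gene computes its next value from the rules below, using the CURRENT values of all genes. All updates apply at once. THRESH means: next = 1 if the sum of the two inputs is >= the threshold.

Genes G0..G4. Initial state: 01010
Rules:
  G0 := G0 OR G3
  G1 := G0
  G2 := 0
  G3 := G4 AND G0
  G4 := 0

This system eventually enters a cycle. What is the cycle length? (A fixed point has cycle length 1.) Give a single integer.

Step 0: 01010
Step 1: G0=G0|G3=0|1=1 G1=G0=0 G2=0(const) G3=G4&G0=0&0=0 G4=0(const) -> 10000
Step 2: G0=G0|G3=1|0=1 G1=G0=1 G2=0(const) G3=G4&G0=0&1=0 G4=0(const) -> 11000
Step 3: G0=G0|G3=1|0=1 G1=G0=1 G2=0(const) G3=G4&G0=0&1=0 G4=0(const) -> 11000
State from step 3 equals state from step 2 -> cycle length 1

Answer: 1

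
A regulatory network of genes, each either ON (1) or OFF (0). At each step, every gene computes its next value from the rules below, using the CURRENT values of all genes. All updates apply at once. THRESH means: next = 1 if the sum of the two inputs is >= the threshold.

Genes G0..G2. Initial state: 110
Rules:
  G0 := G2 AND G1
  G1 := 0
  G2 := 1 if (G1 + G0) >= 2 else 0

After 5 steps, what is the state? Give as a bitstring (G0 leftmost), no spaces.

Step 1: G0=G2&G1=0&1=0 G1=0(const) G2=(1+1>=2)=1 -> 001
Step 2: G0=G2&G1=1&0=0 G1=0(const) G2=(0+0>=2)=0 -> 000
Step 3: G0=G2&G1=0&0=0 G1=0(const) G2=(0+0>=2)=0 -> 000
Step 4: G0=G2&G1=0&0=0 G1=0(const) G2=(0+0>=2)=0 -> 000
Step 5: G0=G2&G1=0&0=0 G1=0(const) G2=(0+0>=2)=0 -> 000

000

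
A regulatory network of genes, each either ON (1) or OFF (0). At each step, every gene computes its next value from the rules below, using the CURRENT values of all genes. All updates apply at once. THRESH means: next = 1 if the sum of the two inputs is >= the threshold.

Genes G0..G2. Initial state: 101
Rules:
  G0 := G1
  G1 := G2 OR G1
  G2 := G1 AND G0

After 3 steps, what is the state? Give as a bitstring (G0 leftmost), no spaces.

Step 1: G0=G1=0 G1=G2|G1=1|0=1 G2=G1&G0=0&1=0 -> 010
Step 2: G0=G1=1 G1=G2|G1=0|1=1 G2=G1&G0=1&0=0 -> 110
Step 3: G0=G1=1 G1=G2|G1=0|1=1 G2=G1&G0=1&1=1 -> 111

111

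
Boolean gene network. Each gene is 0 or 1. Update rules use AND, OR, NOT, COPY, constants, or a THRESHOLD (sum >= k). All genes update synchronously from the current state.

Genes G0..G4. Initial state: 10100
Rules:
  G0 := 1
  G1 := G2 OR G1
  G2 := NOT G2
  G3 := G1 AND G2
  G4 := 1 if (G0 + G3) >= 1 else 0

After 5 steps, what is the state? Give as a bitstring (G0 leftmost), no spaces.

Step 1: G0=1(const) G1=G2|G1=1|0=1 G2=NOT G2=NOT 1=0 G3=G1&G2=0&1=0 G4=(1+0>=1)=1 -> 11001
Step 2: G0=1(const) G1=G2|G1=0|1=1 G2=NOT G2=NOT 0=1 G3=G1&G2=1&0=0 G4=(1+0>=1)=1 -> 11101
Step 3: G0=1(const) G1=G2|G1=1|1=1 G2=NOT G2=NOT 1=0 G3=G1&G2=1&1=1 G4=(1+0>=1)=1 -> 11011
Step 4: G0=1(const) G1=G2|G1=0|1=1 G2=NOT G2=NOT 0=1 G3=G1&G2=1&0=0 G4=(1+1>=1)=1 -> 11101
Step 5: G0=1(const) G1=G2|G1=1|1=1 G2=NOT G2=NOT 1=0 G3=G1&G2=1&1=1 G4=(1+0>=1)=1 -> 11011

11011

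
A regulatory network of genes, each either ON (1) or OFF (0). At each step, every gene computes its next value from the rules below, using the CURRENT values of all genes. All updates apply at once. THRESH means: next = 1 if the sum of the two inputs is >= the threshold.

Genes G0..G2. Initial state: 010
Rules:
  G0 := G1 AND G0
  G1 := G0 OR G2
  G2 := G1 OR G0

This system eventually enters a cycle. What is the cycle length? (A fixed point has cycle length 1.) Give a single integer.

Answer: 2

Derivation:
Step 0: 010
Step 1: G0=G1&G0=1&0=0 G1=G0|G2=0|0=0 G2=G1|G0=1|0=1 -> 001
Step 2: G0=G1&G0=0&0=0 G1=G0|G2=0|1=1 G2=G1|G0=0|0=0 -> 010
State from step 2 equals state from step 0 -> cycle length 2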